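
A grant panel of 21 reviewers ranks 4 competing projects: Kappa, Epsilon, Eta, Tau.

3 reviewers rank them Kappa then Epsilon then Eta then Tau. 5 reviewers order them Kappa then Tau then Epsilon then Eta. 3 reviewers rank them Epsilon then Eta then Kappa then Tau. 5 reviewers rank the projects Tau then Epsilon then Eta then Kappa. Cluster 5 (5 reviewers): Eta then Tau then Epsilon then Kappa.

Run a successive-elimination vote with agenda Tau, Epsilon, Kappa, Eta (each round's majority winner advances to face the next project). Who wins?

Eta

Round 1: Tau vs Epsilon — 15–6, Tau advances.
Round 2: Tau vs Kappa — 10–11, Kappa advances.
Round 3: Kappa vs Eta — 8–13, Eta advances.
Eta survives the agenda.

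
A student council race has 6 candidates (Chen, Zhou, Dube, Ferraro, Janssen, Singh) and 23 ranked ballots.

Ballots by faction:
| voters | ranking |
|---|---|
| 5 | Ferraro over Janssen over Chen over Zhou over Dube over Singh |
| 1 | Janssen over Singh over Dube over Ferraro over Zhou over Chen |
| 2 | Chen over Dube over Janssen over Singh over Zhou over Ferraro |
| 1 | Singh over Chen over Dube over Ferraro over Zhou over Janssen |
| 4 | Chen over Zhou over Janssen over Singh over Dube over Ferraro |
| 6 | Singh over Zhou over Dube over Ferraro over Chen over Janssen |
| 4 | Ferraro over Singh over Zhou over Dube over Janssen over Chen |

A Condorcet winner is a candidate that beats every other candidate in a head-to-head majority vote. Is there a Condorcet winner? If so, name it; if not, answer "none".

none

Pairwise majorities:
Chen–Zhou: Chen 12–11.
Chen vs Dube: Chen wins 12–11.
Chen vs Ferraro: Ferraro, 16–7.
Chen vs Janssen: Chen, 13–10.
Chen–Singh: Singh 12–11.
Zhou vs Dube: Zhou wins 19–4.
Zhou–Ferraro: Zhou 12–11.
Zhou vs Janssen: Zhou wins 15–8.
Zhou–Singh: Singh 14–9.
Dube vs Ferraro: Dube wins 14–9.
Dube vs Janssen: Dube wins 13–10.
Dube vs Singh: Singh, 16–7.
Ferraro vs Janssen: Ferraro, 16–7.
Ferraro–Singh: Singh 14–9.
Janssen vs Singh: Janssen wins 12–11.
Each candidate drops at least one matchup (Chen loses to Ferraro; Zhou loses to Chen; Dube loses to Chen; Ferraro loses to Zhou; Janssen loses to Chen; Singh loses to Janssen); the cycle Chen beats Zhou beats Ferraro beats Chen rules out a Condorcet winner.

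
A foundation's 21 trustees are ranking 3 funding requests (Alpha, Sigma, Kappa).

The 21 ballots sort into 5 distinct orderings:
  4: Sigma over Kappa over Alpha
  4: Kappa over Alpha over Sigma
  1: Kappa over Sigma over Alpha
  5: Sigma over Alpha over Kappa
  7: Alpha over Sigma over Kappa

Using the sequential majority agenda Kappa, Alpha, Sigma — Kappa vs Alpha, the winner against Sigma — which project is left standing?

Alpha

Round 1: Kappa vs Alpha — 9–12, Alpha advances.
Round 2: Alpha vs Sigma — 11–10, Alpha advances.
Alpha survives the agenda.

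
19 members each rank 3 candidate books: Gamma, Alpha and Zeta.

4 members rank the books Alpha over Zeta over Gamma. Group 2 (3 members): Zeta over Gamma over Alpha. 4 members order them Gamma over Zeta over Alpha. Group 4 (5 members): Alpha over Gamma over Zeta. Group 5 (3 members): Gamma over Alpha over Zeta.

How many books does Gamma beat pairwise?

2

Gamma against each rival (19 members):
Gamma vs Alpha: 10 to 9, Gamma.
Gamma vs Zeta: Gamma is ranked higher on 4+5+3 = 12 ballots, Zeta on 7. Gamma wins 12–7.
Gamma beats Alpha, Zeta — 2 pairwise wins.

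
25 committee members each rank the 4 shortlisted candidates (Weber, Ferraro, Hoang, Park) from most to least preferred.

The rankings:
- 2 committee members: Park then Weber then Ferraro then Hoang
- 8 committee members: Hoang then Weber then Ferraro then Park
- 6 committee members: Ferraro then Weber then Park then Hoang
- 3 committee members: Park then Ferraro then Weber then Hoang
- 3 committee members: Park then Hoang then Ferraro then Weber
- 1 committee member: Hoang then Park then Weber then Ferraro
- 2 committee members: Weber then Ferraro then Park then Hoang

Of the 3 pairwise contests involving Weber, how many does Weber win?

3

Weber against each rival (25 committee members):
Weber vs Ferraro: 2+8+1+2 = 13 for Weber, 12 for Ferraro — Weber by 13–12.
Weber vs Hoang: Weber, 13–12.
Weber vs Park: Weber preferred on 8+6+2 = 16 ballots; Weber wins 16–9.
Weber beats Ferraro, Hoang, Park — 3 pairwise wins.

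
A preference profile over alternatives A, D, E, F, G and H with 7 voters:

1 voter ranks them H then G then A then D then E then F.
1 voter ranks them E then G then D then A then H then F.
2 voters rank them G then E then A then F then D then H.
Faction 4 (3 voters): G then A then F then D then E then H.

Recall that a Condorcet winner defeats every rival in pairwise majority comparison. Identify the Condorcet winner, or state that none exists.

Pairwise majorities:
A–D: A 6–1.
A vs E: A is ranked higher on 1+3 = 4 ballots, E on 3. A wins 4–3.
A vs F: A, 7–0.
A vs G: G, 7–0.
A vs H: A, 6–1.
D vs E: D wins 4–3.
D vs F: D preferred on 1+1 = 2 ballots; F wins 5–2.
D vs G: D preferred on 0 ballots; G wins 7–0.
D vs H: 1+2+3 = 6 for D, 1 for H — D by 6–1.
E vs F: E, 4–3.
E vs G: G, 6–1.
E vs H: E, 6–1.
F vs G: F is ranked higher on 0 ballots, G on 7. G wins 7–0.
F vs H: F preferred on 2+3 = 5 ballots; F wins 5–2.
G vs H: 6 to 1, G.
G defeats every rival head-to-head and is the Condorcet winner.

G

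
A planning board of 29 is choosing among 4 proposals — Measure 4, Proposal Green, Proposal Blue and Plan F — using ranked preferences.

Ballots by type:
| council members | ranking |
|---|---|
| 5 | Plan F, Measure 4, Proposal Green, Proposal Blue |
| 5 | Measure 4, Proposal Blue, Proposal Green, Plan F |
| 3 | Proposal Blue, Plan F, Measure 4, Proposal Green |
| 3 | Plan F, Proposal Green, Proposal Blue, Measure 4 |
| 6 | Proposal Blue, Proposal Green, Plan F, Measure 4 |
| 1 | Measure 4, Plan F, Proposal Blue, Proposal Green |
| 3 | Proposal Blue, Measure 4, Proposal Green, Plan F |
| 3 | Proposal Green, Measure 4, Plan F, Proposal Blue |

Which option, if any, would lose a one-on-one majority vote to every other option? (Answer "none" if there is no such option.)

Head-to-head results (29 council members):
Measure 4 vs Proposal Green: Measure 4 preferred on 5+5+3+1+3 = 17 ballots; Measure 4 wins 17–12.
Measure 4 vs Proposal Blue: Proposal Blue, 15–14.
Measure 4 vs Plan F: 5+1+3+3 = 12 for Measure 4, 17 for Plan F — Plan F by 17–12.
Proposal Green vs Proposal Blue: Proposal Green preferred on 5+3+3 = 11 ballots; Proposal Blue wins 18–11.
Proposal Green vs Plan F: Proposal Green is ranked higher on 5+6+3+3 = 17 ballots, Plan F on 12. Proposal Green wins 17–12.
Proposal Blue vs Plan F: 5+3+6+3 = 17 for Proposal Blue, 12 for Plan F — Proposal Blue by 17–12.
No option is winless: Measure 4 beats Proposal Green; Proposal Green beats Plan F; Proposal Blue beats Measure 4; Plan F beats Measure 4. There is no Condorcet loser.

none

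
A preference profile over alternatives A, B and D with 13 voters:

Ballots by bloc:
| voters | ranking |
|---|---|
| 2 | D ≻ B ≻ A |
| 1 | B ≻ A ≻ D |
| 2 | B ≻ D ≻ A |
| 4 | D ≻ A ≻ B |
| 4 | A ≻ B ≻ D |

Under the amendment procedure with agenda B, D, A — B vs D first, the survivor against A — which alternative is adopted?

A

Round 1: B vs D — 7–6, B advances.
Round 2: B vs A — 5–8, A advances.
A survives the agenda.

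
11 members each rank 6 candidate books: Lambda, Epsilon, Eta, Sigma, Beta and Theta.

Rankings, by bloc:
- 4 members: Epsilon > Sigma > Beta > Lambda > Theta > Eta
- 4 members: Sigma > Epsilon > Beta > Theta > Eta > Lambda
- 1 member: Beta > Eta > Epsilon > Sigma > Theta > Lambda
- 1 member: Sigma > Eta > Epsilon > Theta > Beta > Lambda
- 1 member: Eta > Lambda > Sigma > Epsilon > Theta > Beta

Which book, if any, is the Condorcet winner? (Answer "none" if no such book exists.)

Head-to-head results (11 members):
Lambda vs Epsilon: Epsilon wins 10–1.
Lambda vs Eta: Eta, 7–4.
Lambda vs Sigma: Sigma, 10–1.
Lambda–Beta: Beta 10–1.
Lambda–Theta: Theta 6–5.
Epsilon vs Eta: Epsilon wins 8–3.
Epsilon–Sigma: Sigma 6–5.
Epsilon vs Beta: Epsilon wins 10–1.
Epsilon vs Theta: Epsilon, 11–0.
Eta vs Sigma: Sigma, 9–2.
Eta vs Beta: Beta wins 9–2.
Eta–Theta: Theta 8–3.
Sigma vs Beta: Sigma wins 10–1.
Sigma vs Theta: Sigma, 11–0.
Beta–Theta: Beta 9–2.
Sigma beats each of Lambda, Epsilon, Eta, Beta, Theta — Sigma is the Condorcet winner.

Sigma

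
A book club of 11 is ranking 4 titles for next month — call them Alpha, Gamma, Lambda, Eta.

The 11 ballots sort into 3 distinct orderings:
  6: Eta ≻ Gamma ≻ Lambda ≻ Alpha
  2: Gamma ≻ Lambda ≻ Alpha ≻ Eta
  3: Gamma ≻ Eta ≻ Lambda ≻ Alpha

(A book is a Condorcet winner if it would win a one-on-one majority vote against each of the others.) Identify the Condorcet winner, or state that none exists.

Eta

Pairwise majorities:
Alpha vs Gamma: 0 to 11, Gamma.
Alpha vs Lambda: Alpha is ranked higher on 0 ballots, Lambda on 11. Lambda wins 11–0.
Alpha vs Eta: 2 to 9, Eta.
Gamma vs Lambda: Gamma preferred on 6+2+3 = 11 ballots; Gamma wins 11–0.
Gamma vs Eta: Gamma is ranked higher on 2+3 = 5 ballots, Eta on 6. Eta wins 6–5.
Lambda vs Eta: Lambda preferred on 2 ballots; Eta wins 9–2.
Eta wins every pairwise contest, so Eta is the Condorcet winner.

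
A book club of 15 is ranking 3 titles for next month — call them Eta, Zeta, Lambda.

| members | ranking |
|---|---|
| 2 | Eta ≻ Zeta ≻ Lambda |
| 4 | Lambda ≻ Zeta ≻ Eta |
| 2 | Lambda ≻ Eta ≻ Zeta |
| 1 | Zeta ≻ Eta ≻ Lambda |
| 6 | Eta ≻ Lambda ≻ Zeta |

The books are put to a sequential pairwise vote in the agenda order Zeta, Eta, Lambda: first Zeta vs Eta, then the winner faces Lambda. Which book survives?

Round 1: Zeta vs Eta — 5–10, Eta advances.
Round 2: Eta vs Lambda — 9–6, Eta advances.
Eta survives the agenda.

Eta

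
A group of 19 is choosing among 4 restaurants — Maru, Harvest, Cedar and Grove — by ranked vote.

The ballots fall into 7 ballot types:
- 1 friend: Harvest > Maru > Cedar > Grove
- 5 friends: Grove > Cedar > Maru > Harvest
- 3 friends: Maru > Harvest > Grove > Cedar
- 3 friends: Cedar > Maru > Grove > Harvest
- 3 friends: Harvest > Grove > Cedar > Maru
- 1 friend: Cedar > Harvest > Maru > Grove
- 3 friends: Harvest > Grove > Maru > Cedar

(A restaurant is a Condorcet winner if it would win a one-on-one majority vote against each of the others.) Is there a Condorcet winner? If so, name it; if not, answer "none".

Check each pair by majority over 19 ballots:
Maru vs Harvest: Maru, 11–8.
Maru vs Cedar: Cedar, 12–7.
Maru vs Grove: Maru is ranked higher on 1+3+3+1 = 8 ballots, Grove on 11. Grove wins 11–8.
Harvest vs Cedar: Harvest is ranked higher on 1+3+3+3 = 10 ballots, Cedar on 9. Harvest wins 10–9.
Harvest vs Grove: 1+3+3+1+3 = 11 for Harvest, 8 for Grove — Harvest by 11–8.
Cedar vs Grove: Grove, 14–5.
Each restaurant drops at least one matchup (Maru loses to Cedar; Harvest loses to Maru; Cedar loses to Harvest; Grove loses to Harvest); the cycle Maru beats Harvest beats Cedar beats Maru rules out a Condorcet winner.

none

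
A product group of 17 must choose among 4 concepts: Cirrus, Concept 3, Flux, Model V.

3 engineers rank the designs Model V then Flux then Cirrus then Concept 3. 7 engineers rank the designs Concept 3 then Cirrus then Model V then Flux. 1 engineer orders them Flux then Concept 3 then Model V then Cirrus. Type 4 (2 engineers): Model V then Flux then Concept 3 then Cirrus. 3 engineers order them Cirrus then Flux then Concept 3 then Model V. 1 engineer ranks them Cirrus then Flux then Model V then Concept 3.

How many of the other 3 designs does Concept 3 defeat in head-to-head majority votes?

Concept 3 against each rival (17 engineers):
Concept 3–Cirrus: Concept 3 10–7.
Concept 3 vs Flux: Flux, 10–7.
Concept 3 vs Model V: 7+1+3 = 11 for Concept 3, 6 for Model V — Concept 3 by 11–6.
Concept 3 beats Cirrus, Model V; loses to Flux — 2 pairwise wins.

2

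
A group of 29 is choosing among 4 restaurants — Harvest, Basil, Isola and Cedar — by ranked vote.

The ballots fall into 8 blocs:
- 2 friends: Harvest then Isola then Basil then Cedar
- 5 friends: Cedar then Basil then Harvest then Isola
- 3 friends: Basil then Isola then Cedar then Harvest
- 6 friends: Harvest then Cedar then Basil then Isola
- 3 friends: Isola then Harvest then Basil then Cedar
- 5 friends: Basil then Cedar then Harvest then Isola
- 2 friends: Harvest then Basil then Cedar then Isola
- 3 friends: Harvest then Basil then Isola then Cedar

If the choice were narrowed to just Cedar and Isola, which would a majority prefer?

Cedar

Ballots ranking Cedar above Isola: 5 + 6 + 5 + 2 = 18.
Ballots ranking Isola above Cedar: 29 − 18 = 11.
Cedar wins the head-to-head 18–11.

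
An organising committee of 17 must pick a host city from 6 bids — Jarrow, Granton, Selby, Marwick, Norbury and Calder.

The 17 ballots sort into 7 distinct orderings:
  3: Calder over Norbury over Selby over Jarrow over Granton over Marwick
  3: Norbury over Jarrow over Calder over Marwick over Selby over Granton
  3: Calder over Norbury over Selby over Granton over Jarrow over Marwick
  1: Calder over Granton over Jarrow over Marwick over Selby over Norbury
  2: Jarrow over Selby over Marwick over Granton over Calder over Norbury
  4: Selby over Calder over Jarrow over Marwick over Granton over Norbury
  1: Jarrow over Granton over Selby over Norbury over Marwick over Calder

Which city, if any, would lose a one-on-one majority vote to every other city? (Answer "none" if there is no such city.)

Head-to-head results (17 organisers):
Jarrow vs Granton: Jarrow preferred on 3+3+2+4+1 = 13 ballots; Jarrow wins 13–4.
Jarrow vs Selby: 3+1+2+1 = 7 for Jarrow, 10 for Selby — Selby by 10–7.
Jarrow vs Marwick: Jarrow is ranked higher on 17 ballots, Marwick on 0. Jarrow wins 17–0.
Jarrow vs Norbury: Norbury, 9–8.
Jarrow vs Calder: Calder, 11–6.
Granton vs Selby: Selby, 15–2.
Granton vs Marwick: Marwick, 9–8.
Granton vs Norbury: 8 to 9, Norbury.
Granton vs Calder: 2+1 = 3 for Granton, 14 for Calder — Calder by 14–3.
Selby vs Marwick: Selby is ranked higher on 3+3+2+4+1 = 13 ballots, Marwick on 4. Selby wins 13–4.
Selby vs Norbury: 1+2+4+1 = 8 for Selby, 9 for Norbury — Norbury by 9–8.
Selby vs Calder: Calder, 10–7.
Marwick vs Norbury: Marwick is ranked higher on 1+2+4 = 7 ballots, Norbury on 10. Norbury wins 10–7.
Marwick vs Calder: Marwick preferred on 2+1 = 3 ballots; Calder wins 14–3.
Norbury vs Calder: Calder wins 13–4.
Granton loses to every other city — it is the Condorcet loser.

Granton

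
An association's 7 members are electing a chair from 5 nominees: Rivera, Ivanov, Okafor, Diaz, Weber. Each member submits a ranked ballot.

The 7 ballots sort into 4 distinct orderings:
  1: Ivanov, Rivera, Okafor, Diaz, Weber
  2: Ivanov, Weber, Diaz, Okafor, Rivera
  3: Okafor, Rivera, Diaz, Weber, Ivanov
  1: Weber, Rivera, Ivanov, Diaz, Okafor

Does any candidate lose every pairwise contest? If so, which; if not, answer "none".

Pairwise majorities:
Rivera vs Ivanov: 4 to 3, Rivera.
Rivera vs Okafor: Rivera preferred on 1+1 = 2 ballots; Okafor wins 5–2.
Rivera vs Diaz: Rivera wins 5–2.
Rivera–Weber: Rivera 4–3.
Ivanov vs Okafor: Ivanov, 4–3.
Ivanov vs Diaz: Ivanov preferred on 1+2+1 = 4 ballots; Ivanov wins 4–3.
Ivanov vs Weber: 1+2 = 3 for Ivanov, 4 for Weber — Weber by 4–3.
Okafor vs Diaz: Okafor is ranked higher on 1+3 = 4 ballots, Diaz on 3. Okafor wins 4–3.
Okafor vs Weber: 1+3 = 4 for Okafor, 3 for Weber — Okafor by 4–3.
Diaz–Weber: Diaz 4–3.
Each candidate has at least one pairwise win (Rivera beats Ivanov; Ivanov beats Okafor; Okafor beats Rivera; Diaz beats Weber; Weber beats Ivanov) — no Condorcet loser.

none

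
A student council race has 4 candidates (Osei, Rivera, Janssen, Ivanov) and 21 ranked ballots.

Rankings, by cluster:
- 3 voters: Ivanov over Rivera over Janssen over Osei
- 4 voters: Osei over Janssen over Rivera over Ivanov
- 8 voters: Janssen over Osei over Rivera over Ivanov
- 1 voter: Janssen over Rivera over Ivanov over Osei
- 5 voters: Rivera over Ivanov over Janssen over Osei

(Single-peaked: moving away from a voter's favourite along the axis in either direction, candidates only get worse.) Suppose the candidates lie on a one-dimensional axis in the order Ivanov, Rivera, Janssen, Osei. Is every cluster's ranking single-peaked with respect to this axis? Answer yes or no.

yes

Axis positions: Ivanov=1, Rivera=2, Janssen=3, Osei=4.
Cluster 1 (peak Ivanov at position 1): ranking walks positions 1-2-3-4, expanding outward from the peak — single-peaked.
Cluster 2 (peak Osei at position 4): ranking walks positions 4-3-2-1, expanding outward from the peak — single-peaked.
Cluster 3 (peak Janssen at position 3): ranking walks positions 3-4-2-1, expanding outward from the peak — single-peaked.
Cluster 4 (peak Janssen at position 3): ranking walks positions 3-2-1-4, expanding outward from the peak — single-peaked.
Cluster 5 (peak Rivera at position 2): ranking walks positions 2-1-3-4, expanding outward from the peak — single-peaked.
Every ranking is single-peaked on this axis.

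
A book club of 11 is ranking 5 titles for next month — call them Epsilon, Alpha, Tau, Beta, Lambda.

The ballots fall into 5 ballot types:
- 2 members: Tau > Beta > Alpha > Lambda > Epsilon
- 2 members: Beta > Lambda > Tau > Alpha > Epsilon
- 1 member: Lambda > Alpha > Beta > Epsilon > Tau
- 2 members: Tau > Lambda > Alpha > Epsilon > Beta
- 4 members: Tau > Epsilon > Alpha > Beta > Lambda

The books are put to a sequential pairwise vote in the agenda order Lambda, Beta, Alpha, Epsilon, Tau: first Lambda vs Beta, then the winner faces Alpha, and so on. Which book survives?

Tau

Round 1: Lambda vs Beta — 3–8, Beta advances.
Round 2: Beta vs Alpha — 4–7, Alpha advances.
Round 3: Alpha vs Epsilon — 7–4, Alpha advances.
Round 4: Alpha vs Tau — 1–10, Tau advances.
Tau survives the agenda.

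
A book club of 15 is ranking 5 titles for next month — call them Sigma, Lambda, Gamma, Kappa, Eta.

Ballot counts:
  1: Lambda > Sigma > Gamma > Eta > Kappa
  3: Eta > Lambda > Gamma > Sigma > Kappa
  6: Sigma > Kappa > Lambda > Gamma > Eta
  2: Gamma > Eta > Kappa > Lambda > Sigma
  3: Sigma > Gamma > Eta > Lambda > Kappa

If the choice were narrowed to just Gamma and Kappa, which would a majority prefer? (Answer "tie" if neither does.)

Ballots ranking Gamma above Kappa: 1 + 3 + 2 + 3 = 9.
Ballots ranking Kappa above Gamma: 15 − 9 = 6.
Gamma wins the head-to-head 9–6.

Gamma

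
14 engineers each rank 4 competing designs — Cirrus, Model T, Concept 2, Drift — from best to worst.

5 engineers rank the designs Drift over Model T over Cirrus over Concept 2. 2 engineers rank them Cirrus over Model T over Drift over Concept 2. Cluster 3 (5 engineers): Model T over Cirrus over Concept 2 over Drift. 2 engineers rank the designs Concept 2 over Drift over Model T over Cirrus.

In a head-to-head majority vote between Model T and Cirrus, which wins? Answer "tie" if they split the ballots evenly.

Ballots ranking Model T above Cirrus: 5 + 5 + 2 = 12.
Ballots ranking Cirrus above Model T: 14 − 12 = 2.
Model T wins the head-to-head 12–2.

Model T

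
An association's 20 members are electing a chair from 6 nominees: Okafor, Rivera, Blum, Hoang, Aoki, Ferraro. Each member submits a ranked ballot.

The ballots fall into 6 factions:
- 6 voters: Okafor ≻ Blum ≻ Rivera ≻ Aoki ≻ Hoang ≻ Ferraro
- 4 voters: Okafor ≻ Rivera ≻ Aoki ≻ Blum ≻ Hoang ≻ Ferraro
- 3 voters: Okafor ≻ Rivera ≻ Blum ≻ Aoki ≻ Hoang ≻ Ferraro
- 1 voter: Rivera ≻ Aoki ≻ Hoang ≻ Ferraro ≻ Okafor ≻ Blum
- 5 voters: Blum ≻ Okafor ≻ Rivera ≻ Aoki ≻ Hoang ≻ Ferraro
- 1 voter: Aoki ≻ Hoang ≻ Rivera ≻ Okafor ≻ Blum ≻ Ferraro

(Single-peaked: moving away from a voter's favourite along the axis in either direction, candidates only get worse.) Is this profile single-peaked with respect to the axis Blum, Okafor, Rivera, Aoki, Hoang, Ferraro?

yes

Axis positions: Blum=1, Okafor=2, Rivera=3, Aoki=4, Hoang=5, Ferraro=6.
Faction 1 (peak Okafor at position 2): ranking walks positions 2-1-3-4-5-6, expanding outward from the peak — single-peaked.
Faction 2 (peak Okafor at position 2): ranking walks positions 2-3-4-1-5-6, expanding outward from the peak — single-peaked.
Faction 3 (peak Okafor at position 2): ranking walks positions 2-3-1-4-5-6, expanding outward from the peak — single-peaked.
Faction 4 (peak Rivera at position 3): ranking walks positions 3-4-5-6-2-1, expanding outward from the peak — single-peaked.
Faction 5 (peak Blum at position 1): ranking walks positions 1-2-3-4-5-6, expanding outward from the peak — single-peaked.
Faction 6 (peak Aoki at position 4): ranking walks positions 4-5-3-2-1-6, expanding outward from the peak — single-peaked.
Every ranking is single-peaked on this axis.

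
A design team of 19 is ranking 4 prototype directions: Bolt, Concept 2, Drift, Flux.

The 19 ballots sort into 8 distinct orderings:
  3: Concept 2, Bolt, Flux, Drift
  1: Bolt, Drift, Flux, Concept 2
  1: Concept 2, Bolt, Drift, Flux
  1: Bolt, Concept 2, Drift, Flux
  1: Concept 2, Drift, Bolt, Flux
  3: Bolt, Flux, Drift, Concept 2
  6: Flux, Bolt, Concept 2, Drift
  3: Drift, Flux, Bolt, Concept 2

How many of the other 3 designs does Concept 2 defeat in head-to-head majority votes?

Concept 2 against each rival (19 engineers):
Concept 2 vs Bolt: Bolt, 14–5.
Concept 2–Drift: Concept 2 12–7.
Concept 2 vs Flux: 3+1+1+1 = 6 for Concept 2, 13 for Flux — Flux by 13–6.
Concept 2 beats Drift; loses to Bolt, Flux — 1 pairwise win.

1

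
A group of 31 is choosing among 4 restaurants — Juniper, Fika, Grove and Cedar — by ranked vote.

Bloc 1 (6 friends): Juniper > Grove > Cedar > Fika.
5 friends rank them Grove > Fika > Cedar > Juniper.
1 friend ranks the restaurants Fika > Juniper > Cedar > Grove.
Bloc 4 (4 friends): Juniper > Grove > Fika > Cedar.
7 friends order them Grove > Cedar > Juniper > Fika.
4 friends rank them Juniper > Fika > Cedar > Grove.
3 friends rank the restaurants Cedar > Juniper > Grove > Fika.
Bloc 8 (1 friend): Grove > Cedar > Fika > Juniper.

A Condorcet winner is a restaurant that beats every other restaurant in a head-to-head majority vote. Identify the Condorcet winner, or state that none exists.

Pairwise majorities:
Juniper vs Fika: Juniper is ranked higher on 6+4+7+4+3 = 24 ballots, Fika on 7. Juniper wins 24–7.
Juniper vs Grove: 18 to 13, Juniper.
Juniper vs Cedar: 15 to 16, Cedar.
Fika vs Grove: Grove wins 26–5.
Fika–Cedar: Cedar 17–14.
Grove vs Cedar: Grove, 23–8.
Each restaurant drops at least one matchup (Juniper loses to Cedar; Fika loses to Juniper; Grove loses to Juniper; Cedar loses to Grove); the cycle Juniper beats Grove beats Cedar beats Juniper rules out a Condorcet winner.

none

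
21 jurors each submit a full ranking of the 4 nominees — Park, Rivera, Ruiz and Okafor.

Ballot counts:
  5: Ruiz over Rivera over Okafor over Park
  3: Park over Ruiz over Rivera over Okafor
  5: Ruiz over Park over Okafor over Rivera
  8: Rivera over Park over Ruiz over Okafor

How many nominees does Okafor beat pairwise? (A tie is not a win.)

Okafor against each rival (21 jurors):
Okafor vs Park: 5 to 16, Park.
Okafor–Rivera: Rivera 16–5.
Okafor–Ruiz: Ruiz 21–0.
Okafor beats no one; loses to Park, Rivera, Ruiz — 0 pairwise wins.

0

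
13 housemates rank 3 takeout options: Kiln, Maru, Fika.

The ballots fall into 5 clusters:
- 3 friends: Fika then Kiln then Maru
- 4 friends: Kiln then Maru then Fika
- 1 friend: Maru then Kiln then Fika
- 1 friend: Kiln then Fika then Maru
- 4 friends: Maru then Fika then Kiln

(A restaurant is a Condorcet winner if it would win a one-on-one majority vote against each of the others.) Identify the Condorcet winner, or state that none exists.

Head-to-head results (13 friends):
Kiln–Maru: Kiln 8–5.
Kiln vs Fika: 6 to 7, Fika.
Maru vs Fika: Maru, 9–4.
Every restaurant loses at least once (Kiln loses to Fika; Maru loses to Kiln; Fika loses to Maru). The majority relation contains the cycle Kiln > Maru > Fika > Kiln, so there is no Condorcet winner.

none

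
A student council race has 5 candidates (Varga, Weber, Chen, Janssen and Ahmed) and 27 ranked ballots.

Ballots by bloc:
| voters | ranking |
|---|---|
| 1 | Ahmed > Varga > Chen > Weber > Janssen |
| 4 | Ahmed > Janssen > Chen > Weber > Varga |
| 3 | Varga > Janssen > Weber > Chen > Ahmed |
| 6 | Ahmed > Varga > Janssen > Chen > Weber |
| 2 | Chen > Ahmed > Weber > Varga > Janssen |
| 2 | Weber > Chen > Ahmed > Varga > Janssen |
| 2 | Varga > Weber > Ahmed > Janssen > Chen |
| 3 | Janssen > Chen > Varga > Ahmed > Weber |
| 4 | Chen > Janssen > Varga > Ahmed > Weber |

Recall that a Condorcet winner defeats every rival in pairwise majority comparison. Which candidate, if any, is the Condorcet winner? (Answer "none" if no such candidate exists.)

none

Check each pair by majority over 27 ballots:
Varga vs Weber: Varga preferred on 1+3+6+2+3+4 = 19 ballots; Varga wins 19–8.
Varga vs Chen: 1+3+6+2 = 12 for Varga, 15 for Chen — Chen by 15–12.
Varga vs Janssen: Varga preferred on 1+3+6+2+2+2 = 16 ballots; Varga wins 16–11.
Varga vs Ahmed: Varga is ranked higher on 3+2+3+4 = 12 ballots, Ahmed on 15. Ahmed wins 15–12.
Weber vs Chen: Weber preferred on 3+2+2 = 7 ballots; Chen wins 20–7.
Weber vs Janssen: Weber preferred on 1+2+2+2 = 7 ballots; Janssen wins 20–7.
Weber vs Ahmed: Weber is ranked higher on 3+2+2 = 7 ballots, Ahmed on 20. Ahmed wins 20–7.
Chen vs Janssen: 9 to 18, Janssen.
Chen vs Ahmed: 3+2+2+3+4 = 14 for Chen, 13 for Ahmed — Chen by 14–13.
Janssen vs Ahmed: 3+3+4 = 10 for Janssen, 17 for Ahmed — Ahmed by 17–10.
No candidate is unbeaten: Varga loses to Chen; Weber loses to Varga; Chen loses to Janssen; Janssen loses to Varga; Ahmed loses to Chen. In particular Varga > Janssen > Chen > Varga is a majority cycle — no Condorcet winner exists.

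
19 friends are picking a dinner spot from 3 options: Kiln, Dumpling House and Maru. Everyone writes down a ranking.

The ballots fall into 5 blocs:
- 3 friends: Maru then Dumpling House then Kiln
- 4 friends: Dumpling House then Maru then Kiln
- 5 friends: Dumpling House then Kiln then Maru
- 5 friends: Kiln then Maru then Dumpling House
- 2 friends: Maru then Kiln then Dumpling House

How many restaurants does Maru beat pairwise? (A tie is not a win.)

1

Maru against each rival (19 friends):
Maru vs Kiln: 9 to 10, Kiln.
Maru vs Dumpling House: Maru wins 10–9.
Maru beats Dumpling House; loses to Kiln — 1 pairwise win.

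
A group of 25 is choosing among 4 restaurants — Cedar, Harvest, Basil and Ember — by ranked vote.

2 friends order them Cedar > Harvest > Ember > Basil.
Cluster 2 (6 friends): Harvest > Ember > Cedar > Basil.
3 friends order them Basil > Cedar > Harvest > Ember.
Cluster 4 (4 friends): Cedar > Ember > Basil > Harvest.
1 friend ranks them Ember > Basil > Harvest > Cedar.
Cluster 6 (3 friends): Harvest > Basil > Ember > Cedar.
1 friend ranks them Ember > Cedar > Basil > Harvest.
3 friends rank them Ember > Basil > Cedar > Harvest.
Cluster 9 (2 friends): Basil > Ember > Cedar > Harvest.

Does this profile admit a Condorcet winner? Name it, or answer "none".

Check each pair by majority over 25 ballots:
Cedar vs Harvest: Cedar, 15–10.
Cedar vs Basil: Cedar, 13–12.
Cedar vs Ember: Ember, 16–9.
Harvest–Basil: Basil 14–11.
Harvest vs Ember: Harvest wins 14–11.
Basil vs Ember: Ember, 17–8.
Each restaurant drops at least one matchup (Cedar loses to Ember; Harvest loses to Cedar; Basil loses to Cedar; Ember loses to Harvest); the cycle Cedar > Harvest > Ember > Cedar rules out a Condorcet winner.

none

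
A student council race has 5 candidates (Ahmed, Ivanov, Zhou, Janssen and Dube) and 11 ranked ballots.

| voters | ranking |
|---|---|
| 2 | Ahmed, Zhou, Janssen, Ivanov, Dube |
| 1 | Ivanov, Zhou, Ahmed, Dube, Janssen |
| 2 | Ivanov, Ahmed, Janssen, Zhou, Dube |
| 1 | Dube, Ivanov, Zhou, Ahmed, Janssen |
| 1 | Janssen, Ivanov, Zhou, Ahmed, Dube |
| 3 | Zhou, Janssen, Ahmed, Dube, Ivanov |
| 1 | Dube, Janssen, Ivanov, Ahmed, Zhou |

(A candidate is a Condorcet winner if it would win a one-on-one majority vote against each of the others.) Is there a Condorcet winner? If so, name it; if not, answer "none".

none

Check each pair by majority over 11 ballots:
Ahmed–Ivanov: Ivanov 6–5.
Ahmed vs Zhou: Zhou, 6–5.
Ahmed vs Janssen: 6 to 5, Ahmed.
Ahmed vs Dube: Ahmed wins 9–2.
Ivanov vs Zhou: Ivanov, 6–5.
Ivanov vs Janssen: 1+2+1 = 4 for Ivanov, 7 for Janssen — Janssen by 7–4.
Ivanov vs Dube: Ivanov, 6–5.
Zhou vs Janssen: Zhou, 7–4.
Zhou vs Dube: Zhou is ranked higher on 2+1+2+1+3 = 9 ballots, Dube on 2. Zhou wins 9–2.
Janssen vs Dube: Janssen is ranked higher on 2+2+1+3 = 8 ballots, Dube on 3. Janssen wins 8–3.
Every candidate loses at least once (Ahmed loses to Ivanov; Ivanov loses to Janssen; Zhou loses to Ivanov; Janssen loses to Ahmed; Dube loses to Ahmed). The majority relation contains the cycle Ahmed beats Janssen beats Ivanov beats Ahmed, so there is no Condorcet winner.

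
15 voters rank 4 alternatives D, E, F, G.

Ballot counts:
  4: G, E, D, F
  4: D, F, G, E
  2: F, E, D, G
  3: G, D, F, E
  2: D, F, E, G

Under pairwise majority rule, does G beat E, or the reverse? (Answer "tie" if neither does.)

Ballots ranking G above E: 4 + 4 + 3 = 11.
Ballots ranking E above G: 15 − 11 = 4.
G wins the head-to-head 11–4.

G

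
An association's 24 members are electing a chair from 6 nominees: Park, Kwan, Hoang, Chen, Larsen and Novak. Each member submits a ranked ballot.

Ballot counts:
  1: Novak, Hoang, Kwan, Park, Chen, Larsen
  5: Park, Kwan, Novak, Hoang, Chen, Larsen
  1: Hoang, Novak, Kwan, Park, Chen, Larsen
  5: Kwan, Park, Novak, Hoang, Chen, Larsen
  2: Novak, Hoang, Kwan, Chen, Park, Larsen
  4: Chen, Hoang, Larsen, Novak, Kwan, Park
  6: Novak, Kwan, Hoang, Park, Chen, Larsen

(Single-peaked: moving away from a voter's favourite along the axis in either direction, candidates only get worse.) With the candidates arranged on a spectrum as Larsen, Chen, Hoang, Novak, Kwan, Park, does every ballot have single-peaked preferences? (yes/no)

Axis positions: Larsen=1, Chen=2, Hoang=3, Novak=4, Kwan=5, Park=6.
Cluster 1 (peak Novak at position 4): ranking walks positions 4-3-5-6-2-1, expanding outward from the peak — single-peaked.
Cluster 2 (peak Park at position 6): ranking walks positions 6-5-4-3-2-1, expanding outward from the peak — single-peaked.
Cluster 3 (peak Hoang at position 3): ranking walks positions 3-4-5-6-2-1, expanding outward from the peak — single-peaked.
Cluster 4 (peak Kwan at position 5): ranking walks positions 5-6-4-3-2-1, expanding outward from the peak — single-peaked.
Cluster 5 (peak Novak at position 4): ranking walks positions 4-3-5-2-6-1, expanding outward from the peak — single-peaked.
Cluster 6 (peak Chen at position 2): ranking walks positions 2-3-1-4-5-6, expanding outward from the peak — single-peaked.
Cluster 7 (peak Novak at position 4): ranking walks positions 4-5-3-6-2-1, expanding outward from the peak — single-peaked.
Every ranking is single-peaked on this axis.

yes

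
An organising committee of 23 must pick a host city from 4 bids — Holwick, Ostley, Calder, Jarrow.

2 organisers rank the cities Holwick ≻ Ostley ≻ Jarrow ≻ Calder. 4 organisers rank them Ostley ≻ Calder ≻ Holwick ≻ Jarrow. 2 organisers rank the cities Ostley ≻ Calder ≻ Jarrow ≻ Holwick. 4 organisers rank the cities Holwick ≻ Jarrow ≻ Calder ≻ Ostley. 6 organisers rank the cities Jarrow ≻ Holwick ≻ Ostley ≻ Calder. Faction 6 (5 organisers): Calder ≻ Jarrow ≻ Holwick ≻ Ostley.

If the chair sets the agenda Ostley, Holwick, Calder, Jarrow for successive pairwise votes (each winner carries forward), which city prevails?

Jarrow

Round 1: Ostley vs Holwick — 6–17, Holwick advances.
Round 2: Holwick vs Calder — 12–11, Holwick advances.
Round 3: Holwick vs Jarrow — 10–13, Jarrow advances.
The agenda winner is Jarrow.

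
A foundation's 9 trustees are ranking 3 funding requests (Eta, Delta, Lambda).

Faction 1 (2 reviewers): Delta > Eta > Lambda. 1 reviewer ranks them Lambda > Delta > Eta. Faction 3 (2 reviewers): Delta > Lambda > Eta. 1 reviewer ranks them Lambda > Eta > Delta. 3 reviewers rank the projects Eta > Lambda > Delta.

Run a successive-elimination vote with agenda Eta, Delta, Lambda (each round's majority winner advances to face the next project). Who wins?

Lambda

Round 1: Eta vs Delta — 4–5, Delta advances.
Round 2: Delta vs Lambda — 4–5, Lambda advances.
Lambda survives the agenda.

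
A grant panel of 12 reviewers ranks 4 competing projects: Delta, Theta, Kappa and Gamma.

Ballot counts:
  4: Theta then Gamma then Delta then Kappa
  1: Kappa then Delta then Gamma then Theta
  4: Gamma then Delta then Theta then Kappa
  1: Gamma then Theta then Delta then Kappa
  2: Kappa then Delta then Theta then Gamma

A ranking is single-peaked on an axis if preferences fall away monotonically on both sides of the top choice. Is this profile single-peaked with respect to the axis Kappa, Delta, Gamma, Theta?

no

Axis positions: Kappa=1, Delta=2, Gamma=3, Theta=4.
Ballot type 1 (peak Theta at position 4): ranking walks positions 4-3-2-1, expanding outward from the peak — single-peaked.
Ballot type 2 (peak Kappa at position 1): ranking walks positions 1-2-3-4, expanding outward from the peak — single-peaked.
Ballot type 3 (peak Gamma at position 3): ranking walks positions 3-2-4-1, expanding outward from the peak — single-peaked.
Ballot type 4 (peak Gamma at position 3): ranking walks positions 3-4-2-1, expanding outward from the peak — single-peaked.
Ballot type 5: ranking walks positions 1-2-4-3; Theta is ranked above Gamma even though Gamma lies between Theta and the peak Kappa on the axis — preferences dip and rise again. Not single-peaked.
Ballot type 5 violates single-peakedness, so the profile is not single-peaked on this axis.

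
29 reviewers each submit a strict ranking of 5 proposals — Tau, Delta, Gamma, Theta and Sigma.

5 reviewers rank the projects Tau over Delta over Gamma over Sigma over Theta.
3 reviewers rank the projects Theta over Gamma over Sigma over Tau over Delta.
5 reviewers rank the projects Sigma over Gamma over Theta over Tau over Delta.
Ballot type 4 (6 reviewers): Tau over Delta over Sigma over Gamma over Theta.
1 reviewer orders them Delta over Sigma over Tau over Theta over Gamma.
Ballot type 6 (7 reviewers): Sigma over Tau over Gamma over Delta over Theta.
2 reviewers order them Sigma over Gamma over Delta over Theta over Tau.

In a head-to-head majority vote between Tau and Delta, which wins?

Tau

Ballots ranking Tau above Delta: 5 + 3 + 5 + 6 + 7 = 26.
Ballots ranking Delta above Tau: 29 − 26 = 3.
Tau wins the head-to-head 26–3.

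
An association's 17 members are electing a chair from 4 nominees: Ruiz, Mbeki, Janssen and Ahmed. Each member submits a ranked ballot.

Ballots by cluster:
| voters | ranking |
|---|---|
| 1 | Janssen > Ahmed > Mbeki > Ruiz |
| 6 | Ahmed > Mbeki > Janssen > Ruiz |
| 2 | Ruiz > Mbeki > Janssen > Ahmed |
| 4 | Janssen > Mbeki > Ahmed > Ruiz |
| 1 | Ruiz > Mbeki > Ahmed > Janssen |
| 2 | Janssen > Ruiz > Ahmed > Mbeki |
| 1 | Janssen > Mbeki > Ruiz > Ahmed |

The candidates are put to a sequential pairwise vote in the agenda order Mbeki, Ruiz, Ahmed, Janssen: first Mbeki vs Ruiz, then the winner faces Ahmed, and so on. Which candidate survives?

Janssen

Round 1: Mbeki vs Ruiz — 12–5, Mbeki advances.
Round 2: Mbeki vs Ahmed — 8–9, Ahmed advances.
Round 3: Ahmed vs Janssen — 7–10, Janssen advances.
Janssen survives the agenda.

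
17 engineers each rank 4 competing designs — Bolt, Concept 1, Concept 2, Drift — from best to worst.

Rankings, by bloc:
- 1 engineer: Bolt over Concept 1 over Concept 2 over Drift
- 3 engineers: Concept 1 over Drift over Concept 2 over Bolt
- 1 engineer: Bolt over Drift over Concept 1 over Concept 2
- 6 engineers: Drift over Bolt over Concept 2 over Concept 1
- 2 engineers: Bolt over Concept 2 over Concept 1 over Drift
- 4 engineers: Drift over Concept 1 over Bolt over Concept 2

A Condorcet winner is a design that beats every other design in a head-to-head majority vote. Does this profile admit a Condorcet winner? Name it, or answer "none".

Head-to-head results (17 engineers):
Bolt vs Concept 1: 1+1+6+2 = 10 for Bolt, 7 for Concept 1 — Bolt by 10–7.
Bolt vs Concept 2: Bolt preferred on 1+1+6+2+4 = 14 ballots; Bolt wins 14–3.
Bolt vs Drift: Bolt is ranked higher on 1+1+2 = 4 ballots, Drift on 13. Drift wins 13–4.
Concept 1 vs Concept 2: 1+3+1+4 = 9 for Concept 1, 8 for Concept 2 — Concept 1 by 9–8.
Concept 1 vs Drift: 6 to 11, Drift.
Concept 2 vs Drift: 1+2 = 3 for Concept 2, 14 for Drift — Drift by 14–3.
Only Drift has no losses; Drift is the Condorcet winner.

Drift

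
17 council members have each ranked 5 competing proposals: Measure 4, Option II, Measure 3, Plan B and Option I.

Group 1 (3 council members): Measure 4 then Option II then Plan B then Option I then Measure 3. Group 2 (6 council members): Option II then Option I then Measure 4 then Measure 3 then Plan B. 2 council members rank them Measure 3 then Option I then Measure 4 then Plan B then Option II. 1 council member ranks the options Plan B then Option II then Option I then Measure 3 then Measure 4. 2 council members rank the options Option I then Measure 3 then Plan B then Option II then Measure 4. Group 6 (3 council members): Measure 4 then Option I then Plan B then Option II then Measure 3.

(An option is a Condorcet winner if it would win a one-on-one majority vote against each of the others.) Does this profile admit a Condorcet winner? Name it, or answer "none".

Option II

Check each pair by majority over 17 ballots:
Measure 4–Option II: Option II 9–8.
Measure 4–Measure 3: Measure 4 12–5.
Measure 4 vs Plan B: Measure 4 is ranked higher on 3+6+2+3 = 14 ballots, Plan B on 3. Measure 4 wins 14–3.
Measure 4–Option I: Option I 11–6.
Option II vs Measure 3: Option II wins 13–4.
Option II vs Plan B: 9 to 8, Option II.
Option II vs Option I: Option II preferred on 3+6+1 = 10 ballots; Option II wins 10–7.
Measure 3 vs Plan B: Measure 3 preferred on 6+2+2 = 10 ballots; Measure 3 wins 10–7.
Measure 3 vs Option I: Measure 3 is ranked higher on 2 ballots, Option I on 15. Option I wins 15–2.
Plan B vs Option I: 3+1 = 4 for Plan B, 13 for Option I — Option I by 13–4.
Option II defeats every rival head-to-head and is the Condorcet winner.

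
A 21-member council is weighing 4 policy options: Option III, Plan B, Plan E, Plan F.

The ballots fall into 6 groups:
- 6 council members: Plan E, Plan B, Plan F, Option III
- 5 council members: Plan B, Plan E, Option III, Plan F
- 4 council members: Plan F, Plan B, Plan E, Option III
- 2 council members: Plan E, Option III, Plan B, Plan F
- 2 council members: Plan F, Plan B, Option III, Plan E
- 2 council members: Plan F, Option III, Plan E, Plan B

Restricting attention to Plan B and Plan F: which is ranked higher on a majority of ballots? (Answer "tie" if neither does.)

Plan B

Ballots ranking Plan B above Plan F: 6 + 5 + 2 = 13.
Ballots ranking Plan F above Plan B: 21 − 13 = 8.
Plan B wins the head-to-head 13–8.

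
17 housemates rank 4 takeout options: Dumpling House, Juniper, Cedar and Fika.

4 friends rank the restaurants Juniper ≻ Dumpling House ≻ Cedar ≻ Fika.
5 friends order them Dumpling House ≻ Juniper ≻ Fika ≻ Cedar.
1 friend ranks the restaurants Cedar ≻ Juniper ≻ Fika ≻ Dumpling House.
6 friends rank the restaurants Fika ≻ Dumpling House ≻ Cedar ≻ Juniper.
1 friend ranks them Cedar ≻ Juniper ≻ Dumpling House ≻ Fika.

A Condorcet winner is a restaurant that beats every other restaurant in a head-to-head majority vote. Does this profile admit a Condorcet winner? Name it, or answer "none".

Pairwise majorities:
Dumpling House–Juniper: Dumpling House 11–6.
Dumpling House vs Cedar: Dumpling House wins 15–2.
Dumpling House vs Fika: Dumpling House wins 10–7.
Juniper vs Cedar: Juniper wins 9–8.
Juniper vs Fika: Juniper wins 11–6.
Cedar–Fika: Fika 11–6.
Dumpling House beats each of Juniper, Cedar, Fika — Dumpling House is the Condorcet winner.

Dumpling House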